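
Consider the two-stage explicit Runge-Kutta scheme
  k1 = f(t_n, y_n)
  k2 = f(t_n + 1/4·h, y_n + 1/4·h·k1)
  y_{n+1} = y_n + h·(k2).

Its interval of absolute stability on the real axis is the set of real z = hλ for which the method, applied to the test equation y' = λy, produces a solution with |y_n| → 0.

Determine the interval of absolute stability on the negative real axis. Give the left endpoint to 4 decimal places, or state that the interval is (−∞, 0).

z∈(-4.0000,0).

On y'=λy, z=hλ:
  k1=λy_n ⇒ h·k1=z·y_n;  k2=λ(1+1/4z)y_n ⇒ h·k2=z(1+1/4z)y_n
  y_{n+1}/y_n = 1 + z(1+1/4z) = 1 + z + 1/4z²
  so R(z) = 1 + z + 1/4z².

Boundary: |R(x)|=1, x<0.
x=-1.59: |R|=0.0420
R=1: x+1/4x²=0 ⇒ x=−4=-4.0000; min R=1−1/(4·1/4)=0.0000>−1
Confirm numerically:
  x=-3.691: |R|=0.71487 <1
  x=-2.873: |R|=0.19053 <1
  x=-2.786: |R|=0.15445 <1
  x=-2.236: |R|=0.01392 <1
  x=-4.384: |R|=1.42086 >1
  x=-4.236: |R|=1.24992 >1
  x=-4.201: |R|=1.21110 >1
Stable set (-4.0000, 0).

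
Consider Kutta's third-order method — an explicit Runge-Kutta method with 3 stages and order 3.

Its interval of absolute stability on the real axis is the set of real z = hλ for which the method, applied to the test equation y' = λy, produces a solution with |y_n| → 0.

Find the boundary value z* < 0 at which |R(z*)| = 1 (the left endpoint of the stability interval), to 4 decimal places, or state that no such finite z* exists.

z* = -2.5127.

Set f=λy, z=hλ:
  order 3, 3-stage ⇒ R(z)=1+z+z^2/2+z^3/6
  (e.g. R(-1.74)=-0.10420, |R|=0.10420)

Boundary: |R(x)|=1, x<0.
x=-1.74: |R|=0.1042
|R(-2.5)|=0.9792 |R(-2.25)|=0.6172 |R(-1.35)|=0.1512
Bisect:
  x_lo=-3.1733 |R|=2.4642  x_hi=-0.3904 |R|=0.6759
  mid=-1.78186 |R|=0.13726 →hi
  mid=-2.47759 |R|=0.94313 →hi
  mid=-2.82546 |R|=1.59323 →lo
  mid=-2.65153 |R|=1.24320 →lo
  mid=-2.56456 |R|=1.08725 →lo
  mid=-2.52108 |R|=1.01375 →lo
  mid=-2.49933 |R|=0.97809 →hi
  mid=-2.51021 |R|=0.99583 →hi
  ...
  [-2.51275,-2.51258] ⇒ x*=-2.5127
Interval (-2.5127, 0).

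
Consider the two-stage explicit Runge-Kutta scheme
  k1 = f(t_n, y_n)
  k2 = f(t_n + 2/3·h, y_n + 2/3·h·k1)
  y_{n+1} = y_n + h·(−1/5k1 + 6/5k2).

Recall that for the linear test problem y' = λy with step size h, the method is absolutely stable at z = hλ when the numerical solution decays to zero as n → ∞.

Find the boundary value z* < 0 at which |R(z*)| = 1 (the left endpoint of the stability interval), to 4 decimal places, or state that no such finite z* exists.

z* = -1.2500.

Set f=λy, z=hλ:
  k1=λy_n ⇒ h·k1=z·y_n;  k2=λ(1+2/3z)y_n ⇒ h·k2=z(1+2/3z)y_n
  y_{n+1}/y_n = 1 − 1/5z + 6/5z(1+2/3z) = 1 + z + 4/5z²
  ⇒ R(z) = 1 + z + 4/5z².

Find x<0 with |R(x)|<1.
x=-1.7: |R|=1.6120
R=1: x+4/5x²=0 ⇒ x=−5/4=-1.2500; min R=1−1/(4·4/5)=0.6875>−1
Confirm numerically:
  x=-1.174: |R|=0.92862 <1
  x=-1.140: |R|=0.89968 <1
  x=-0.961: |R|=0.77782 <1
  x=-1.768: |R|=1.73266 >1
  x=-1.708: |R|=1.62581 >1
  x=-1.317: |R|=1.07059 >1
So |R|<1 on (-1.2500, 0).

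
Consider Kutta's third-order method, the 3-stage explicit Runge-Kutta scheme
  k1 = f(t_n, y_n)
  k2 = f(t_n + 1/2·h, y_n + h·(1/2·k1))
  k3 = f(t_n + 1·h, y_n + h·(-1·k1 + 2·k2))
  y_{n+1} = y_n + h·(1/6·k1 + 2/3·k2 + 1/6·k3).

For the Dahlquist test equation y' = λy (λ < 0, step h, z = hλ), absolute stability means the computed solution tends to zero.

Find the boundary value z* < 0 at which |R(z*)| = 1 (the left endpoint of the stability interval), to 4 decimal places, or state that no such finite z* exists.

z* = -2.5127.

Set f=λy, z=hλ:
  order 3, 3-stage ⇒ R(z)=1+z+z^2/2+z^3/6
  (e.g. R(-0.73)=0.47161, |R|=0.47161)

Solve |R(x)|<1 on ℝ⁻.
x=-0.73: |R|=0.4716
|R(-2.33)|=0.7238 |R(-2.23)|=0.5918 |R(-1.32)|=0.1679
Bisect:
  x_lo=-3.1023 |R|=2.2665  x_hi=-0.3691 |R|=0.6906
  mid=-1.73573 |R|=0.10090 →hi
  mid=-2.41903 |R|=0.85242 →hi
  mid=-2.76068 |R|=1.45670 →lo
  mid=-2.58986 |R|=1.13136 →lo
  mid=-2.50444 |R|=0.98640 →hi
  mid=-2.54715 |R|=1.05747 →lo
  mid=-2.52580 |R|=1.02159 →lo
  mid=-2.51512 |R|=1.00391 →lo
  ...
  [-2.51279,-2.51262] ⇒ x*=-2.5127
So |R|<1 on (-2.5127, 0).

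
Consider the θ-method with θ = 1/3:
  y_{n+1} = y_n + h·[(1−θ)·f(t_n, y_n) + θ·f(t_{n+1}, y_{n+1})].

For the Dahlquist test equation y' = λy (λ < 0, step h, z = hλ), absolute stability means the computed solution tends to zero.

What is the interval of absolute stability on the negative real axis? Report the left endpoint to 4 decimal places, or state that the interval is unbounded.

z∈(-6.0000,0).

On y'=λy, z=hλ:
  y_{n+1} = y_n + z·[2/3·y_n + 1/3·y_{n+1}] ⇒ (1 − 1/3z)y_{n+1} = (1 + 2/3z)y_n
  ⇒ R(z) = (1 + 2/3z)/(1 − 1/3z).

Solve |R(x)|<1 on ℝ⁻.
x=-1.79: |R|=0.1211
R=−1: 1+2/3x = −1+1/3x ⇒ -1/3x=2 ⇒ x=2/(-1/3)=-6.0000
Confirm numerically:
  x=-5.771: |R|=0.97389 <1
  x=-4.562: |R|=0.80984 <1
  x=-2.844: |R|=0.45996 <1
  x=-6.570: |R|=1.05956 >1
  x=-6.251: |R|=1.02713 >1
Stable set (-6.0000, 0).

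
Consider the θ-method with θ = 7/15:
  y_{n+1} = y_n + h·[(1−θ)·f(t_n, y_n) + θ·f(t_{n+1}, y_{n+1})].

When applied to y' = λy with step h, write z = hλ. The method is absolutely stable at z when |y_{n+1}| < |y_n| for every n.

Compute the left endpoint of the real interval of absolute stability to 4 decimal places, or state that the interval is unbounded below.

z* = -30.0000.

With y'=λy (z=hλ):
  y_{n+1} = y_n + z·[8/15·y_n + 7/15·y_{n+1}] ⇒ (1 − 7/15z)y_{n+1} = (1 + 8/15z)y_n
  R(z) = (1 + 8/15z)/(1 − 7/15z).

Boundary: |R(x)|=1, x<0.
x=-0.61: |R|=0.5252
R=−1: 1+8/15x = −1+7/15x ⇒ -1/15x=2 ⇒ x=2/(-1/15)=-30.0000
Confirm numerically:
  x=-18.313: |R|=0.91838 <1
  x=-16.617: |R|=0.89809 <1
  x=-15.224: |R|=0.87845 <1
  x=-30.450: |R|=1.00197 >1
  x=-30.214: |R|=1.00094 >1
  x=-30.123: |R|=1.00054 >1
So |R|<1 on (-30.0000, 0).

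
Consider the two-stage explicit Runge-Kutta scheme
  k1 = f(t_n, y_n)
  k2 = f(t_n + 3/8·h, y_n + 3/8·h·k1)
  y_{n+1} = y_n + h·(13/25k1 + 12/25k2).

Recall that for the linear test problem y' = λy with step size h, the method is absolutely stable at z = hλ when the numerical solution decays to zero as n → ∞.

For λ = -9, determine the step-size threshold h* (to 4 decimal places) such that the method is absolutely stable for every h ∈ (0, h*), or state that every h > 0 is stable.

Test eqn y'=λy, z=hλ:
  k1=λy_n ⇒ h·k1=z·y_n;  k2=λ(1+3/8z)y_n ⇒ h·k2=z(1+3/8z)y_n
  y_{n+1}/y_n = 1 + 13/25z + 12/25z(1+3/8z) = 1 + z + 9/50z²
  so R(z) = 1 + z + 9/50z².

Solve |R(x)|<1 on ℝ⁻.
x=-1.54: |R|=0.1131
R=1: x+9/50x²=0 ⇒ x=−50/9=-5.5556; min R=1−1/(4·9/50)=-0.3889>−1
Confirm numerically:
  x=-4.752: |R|=0.31267 <1
  x=-4.222: |R|=0.01345 <1
  x=-3.219: |R|=0.35385 <1
  x=-5.903: |R|=1.36917 >1
  x=-5.834: |R|=1.29240 >1
Interval (-5.5556, 0).

(-5.5556,0); λ=-9 ⇒ h* = (50/9)/9 = 0.6173.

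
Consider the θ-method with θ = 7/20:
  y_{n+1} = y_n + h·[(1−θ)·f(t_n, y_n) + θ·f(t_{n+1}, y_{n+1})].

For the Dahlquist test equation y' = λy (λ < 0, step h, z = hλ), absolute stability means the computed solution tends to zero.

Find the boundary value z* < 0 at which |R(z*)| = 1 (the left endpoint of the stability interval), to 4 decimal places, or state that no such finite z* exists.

left endpoint -6.6667.

With y'=λy (z=hλ):
  y_{n+1} = y_n + z·[13/20·y_n + 7/20·y_{n+1}] ⇒ (1 − 7/20z)y_{n+1} = (1 + 13/20z)y_n
  ⇒ R(z) = (1 + 13/20z)/(1 − 7/20z).

Need |R(x)|<1, x<0.
x=-1.65: |R|=0.0460
R=−1: 1+13/20x = −1+7/20x ⇒ -3/10x=2 ⇒ x=2/(-3/10)=-6.6667
Confirm numerically:
  x=-6.057: |R|=0.94138 <1
  x=-4.336: |R|=0.72228 <1
  x=-3.878: |R|=0.64510 <1
  x=-3.838: |R|=0.63786 <1
  x=-7.188: |R|=1.04448 >1
  x=-7.111: |R|=1.03821 >1
  x=-6.885: |R|=1.01921 >1
Interval (-6.6667, 0).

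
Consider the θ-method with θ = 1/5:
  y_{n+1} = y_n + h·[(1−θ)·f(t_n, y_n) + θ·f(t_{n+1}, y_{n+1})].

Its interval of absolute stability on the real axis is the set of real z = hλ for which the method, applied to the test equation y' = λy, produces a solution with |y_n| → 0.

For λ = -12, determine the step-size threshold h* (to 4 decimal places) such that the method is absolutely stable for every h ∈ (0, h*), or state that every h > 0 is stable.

(-3.3333,0); λ=-12 ⇒ h* = (10/3)/12 = 0.2778.

On y'=λy, z=hλ:
  y_{n+1} = y_n + z·[4/5·y_n + 1/5·y_{n+1}] ⇒ (1 − 1/5z)y_{n+1} = (1 + 4/5z)y_n
  R(z) = (1 + 4/5z)/(1 − 1/5z).

Solve |R(x)|<1 on ℝ⁻.
x=-1.44: |R|=0.1180
R=−1: 1+4/5x = −1+1/5x ⇒ -3/5x=2 ⇒ x=2/(-3/5)=-3.3333
Confirm numerically:
  x=-3.201: |R|=0.95159 <1
  x=-2.530: |R|=0.67995 <1
  x=-1.484: |R|=0.14436 <1
  x=-1.406: |R|=0.09741 <1
  x=-3.866: |R|=1.18024 >1
  x=-3.854: |R|=1.17642 >1
  x=-3.416: |R|=1.02947 >1
So |R|<1 on (-3.3333, 0).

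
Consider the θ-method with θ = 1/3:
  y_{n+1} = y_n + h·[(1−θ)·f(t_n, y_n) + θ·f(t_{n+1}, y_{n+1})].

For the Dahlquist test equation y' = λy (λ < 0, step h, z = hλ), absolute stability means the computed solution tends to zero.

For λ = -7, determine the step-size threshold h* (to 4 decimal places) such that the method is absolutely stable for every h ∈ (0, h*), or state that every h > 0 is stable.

(-6.0000,0); λ=-7 ⇒ h* = (6)/7 = 0.8571.

With y'=λy (z=hλ):
  y_{n+1} = y_n + z·[2/3·y_n + 1/3·y_{n+1}] ⇒ (1 − 1/3z)y_{n+1} = (1 + 2/3z)y_n
  ⇒ R(z) = (1 + 2/3z)/(1 − 1/3z).

Boundary: |R(x)|=1, x<0.
x=-0.67: |R|=0.4523
R=−1: 1+2/3x = −1+1/3x ⇒ -1/3x=2 ⇒ x=2/(-1/3)=-6.0000
Confirm numerically:
  x=-5.366: |R|=0.92422 <1
  x=-3.959: |R|=0.70671 <1
  x=-3.406: |R|=0.59507 <1
  x=-2.862: |R|=0.46469 <1
  x=-6.194: |R|=1.02110 >1
  x=-6.076: |R|=1.00837 >1
  x=-6.044: |R|=1.00487 >1
Interval (-6.0000, 0).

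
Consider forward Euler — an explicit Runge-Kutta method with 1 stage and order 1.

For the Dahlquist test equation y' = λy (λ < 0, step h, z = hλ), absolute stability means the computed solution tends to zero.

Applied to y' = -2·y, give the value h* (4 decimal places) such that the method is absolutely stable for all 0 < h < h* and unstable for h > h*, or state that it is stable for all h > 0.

Set f=λy, z=hλ:
  order 1, 1-stage ⇒ R(z)=1+z
  (e.g. R(-0.31)=0.69000, |R|=0.69000)

Find x<0 with |R(x)|<1.
x=-0.31: |R|=0.6900
|R(-1.01)|=0.0100 |R(-0.92)|=0.0800
Bisect:
  x_lo=-2.4482 |R|=1.4482  x_hi=-0.1908 |R|=0.8092
  mid=-1.31951 |R|=0.31951 →hi
  mid=-1.88386 |R|=0.88386 →hi
  mid=-2.16603 |R|=1.16603 →lo
  mid=-2.02495 |R|=1.02495 →lo
  mid=-1.95440 |R|=0.95440 →hi
  mid=-1.98967 |R|=0.98967 →hi
  mid=-2.00731 |R|=1.00731 →lo
  mid=-1.99849 |R|=0.99849 →hi
  mid=-2.00290 |R|=1.00290 →lo
  mid=-2.00070 |R|=1.00070 →lo
  ...
  [-2.00001,-1.99987] ⇒ x*=-2.0000
So |R|<1 on (-2.0000, 0).

(-2.0000,0); λ=-2 ⇒ h* = 1.0000.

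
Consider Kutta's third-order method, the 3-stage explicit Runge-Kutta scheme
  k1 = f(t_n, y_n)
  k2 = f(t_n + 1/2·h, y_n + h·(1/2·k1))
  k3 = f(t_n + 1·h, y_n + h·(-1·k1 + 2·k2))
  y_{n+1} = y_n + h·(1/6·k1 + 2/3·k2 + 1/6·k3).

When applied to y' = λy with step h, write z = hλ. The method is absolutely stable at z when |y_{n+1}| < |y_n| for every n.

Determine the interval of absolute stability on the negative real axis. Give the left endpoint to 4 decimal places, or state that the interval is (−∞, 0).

z∈(-2.5127,0).

Set f=λy, z=hλ:
  order 3, 3-stage ⇒ R(z)=1+z+z^2/2+z^3/6
  (e.g. R(-0.58)=0.55568, |R|=0.55568)

Boundary: |R(x)|=1, x<0.
x=-0.58: |R|=0.5557
|R(-2.88)|=1.7141 |R(-2.05)|=0.3846 |R(-1.89)|=0.2292
Bisect:
  x_lo=-3.0550 |R|=2.1406  x_hi=-0.2782 |R|=0.7569
  mid=-1.66663 |R|=0.04936 →hi
  mid=-2.36083 |R|=0.76709 →hi
  mid=-2.70792 |R|=1.35096 →lo
  mid=-2.53437 |R|=1.03592 →lo
  mid=-2.44760 |R|=0.89605 →hi
  mid=-2.49099 |R|=0.96458 →hi
  mid=-2.51268 |R|=0.99989 →hi
  mid=-2.52353 |R|=1.01781 →lo
  ...
  [-2.51285,-2.51268] ⇒ x*=-2.5127
Stable set (-2.5127, 0).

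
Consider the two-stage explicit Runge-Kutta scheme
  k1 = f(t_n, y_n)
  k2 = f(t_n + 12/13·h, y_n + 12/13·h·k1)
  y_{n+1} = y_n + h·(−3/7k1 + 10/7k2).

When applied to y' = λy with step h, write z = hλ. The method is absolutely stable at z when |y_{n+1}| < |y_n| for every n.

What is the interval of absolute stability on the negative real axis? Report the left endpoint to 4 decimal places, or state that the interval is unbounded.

Test eqn y'=λy, z=hλ:
  k1=λy_n ⇒ h·k1=z·y_n;  k2=λ(1+12/13z)y_n ⇒ h·k2=z(1+12/13z)y_n
  y_{n+1}/y_n = 1 − 3/7z + 10/7z(1+12/13z) = 1 + z + 120/91z²
  Hence R(z) = 1 + z + 120/91z².

Find x<0 with |R(x)|<1.
x=-1.4: |R|=2.1846
R=1: x+120/91x²=0 ⇒ x=−91/120=-0.7583; min R=1−1/(4·120/91)=0.8104>−1
Confirm numerically:
  x=-0.715: |R|=0.95914 <1
  x=-0.613: |R|=0.88252 <1
  x=-0.357: |R|=0.81106 <1
  x=-0.981: |R|=1.28805 >1
  x=-0.921: |R|=1.19756 >1
Stable set (-0.7583, 0).

(-0.7583, 0).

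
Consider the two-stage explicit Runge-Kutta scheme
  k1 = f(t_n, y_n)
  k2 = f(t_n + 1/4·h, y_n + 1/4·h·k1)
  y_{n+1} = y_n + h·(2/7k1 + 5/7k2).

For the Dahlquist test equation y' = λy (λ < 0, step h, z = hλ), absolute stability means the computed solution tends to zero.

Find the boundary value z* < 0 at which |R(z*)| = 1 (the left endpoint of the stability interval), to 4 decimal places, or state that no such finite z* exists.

left endpoint -5.6000.

On y'=λy, z=hλ:
  k1=λy_n ⇒ h·k1=z·y_n;  k2=λ(1+1/4z)y_n ⇒ h·k2=z(1+1/4z)y_n
  y_{n+1}/y_n = 1 + 2/7z + 5/7z(1+1/4z) = 1 + z + 5/28z²
  R(z) = 1 + z + 5/28z².

Need |R(x)|<1, x<0.
x=-0.81: |R|=0.3072
R=1: x+5/28x²=0 ⇒ x=−28/5=-5.6000; min R=1−1/(4·5/28)=-0.4000>−1
Confirm numerically:
  x=-3.964: |R|=0.15805 <1
  x=-3.856: |R|=0.20087 <1
  x=-3.641: |R|=0.27370 <1
  x=-3.103: |R|=0.38361 <1
  x=-6.107: |R|=1.55290 >1
  x=-5.912: |R|=1.32938 >1
So |R|<1 on (-5.6000, 0).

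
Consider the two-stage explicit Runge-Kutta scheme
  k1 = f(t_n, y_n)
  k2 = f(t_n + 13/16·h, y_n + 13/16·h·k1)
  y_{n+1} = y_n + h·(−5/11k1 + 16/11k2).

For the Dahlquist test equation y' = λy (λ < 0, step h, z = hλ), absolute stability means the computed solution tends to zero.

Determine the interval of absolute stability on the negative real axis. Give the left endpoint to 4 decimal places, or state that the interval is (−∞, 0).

On y'=λy, z=hλ:
  k1=λy_n ⇒ h·k1=z·y_n;  k2=λ(1+13/16z)y_n ⇒ h·k2=z(1+13/16z)y_n
  y_{n+1}/y_n = 1 − 5/11z + 16/11z(1+13/16z) = 1 + z + 13/11z²
  R(z) = 1 + z + 13/11z².

Need |R(x)|<1, x<0.
x=-0.3: |R|=0.8064
R=1: x+13/11x²=0 ⇒ x=−11/13=-0.8462; min R=1−1/(4·13/11)=0.7885>−1
Confirm numerically:
  x=-0.719: |R|=0.89195 <1
  x=-0.702: |R|=0.88040 <1
  x=-0.518: |R|=0.79911 <1
  x=-0.452: |R|=0.78945 <1
  x=-1.149: |R|=1.41124 >1
  x=-1.143: |R|=1.40099 >1
  x=-0.881: |R|=1.03628 >1
Interval (-0.8462, 0).

(-0.8462, 0).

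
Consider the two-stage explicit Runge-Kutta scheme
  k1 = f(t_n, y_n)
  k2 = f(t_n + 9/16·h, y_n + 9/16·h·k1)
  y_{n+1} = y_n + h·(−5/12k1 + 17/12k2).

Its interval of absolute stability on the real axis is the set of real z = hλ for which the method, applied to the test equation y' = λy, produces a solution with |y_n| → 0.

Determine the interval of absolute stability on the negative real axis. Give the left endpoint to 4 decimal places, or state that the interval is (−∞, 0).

z∈(-1.2549,0).

On y'=λy, z=hλ:
  k1=λy_n ⇒ h·k1=z·y_n;  k2=λ(1+9/16z)y_n ⇒ h·k2=z(1+9/16z)y_n
  y_{n+1}/y_n = 1 − 5/12z + 17/12z(1+9/16z) = 1 + z + 51/64z²
  ⇒ R(z) = 1 + z + 51/64z².

Solve |R(x)|<1 on ℝ⁻.
x=-0.38: |R|=0.7351
R=1: x+51/64x²=0 ⇒ x=−64/51=-1.2549; min R=1−1/(4·51/64)=0.6863>−1
Confirm numerically:
  x=-1.117: |R|=0.87725 <1
  x=-1.094: |R|=0.85973 <1
  x=-1.072: |R|=0.84376 <1
  x=-0.973: |R|=0.78142 <1
  x=-1.841: |R|=1.85983 >1
  x=-1.670: |R|=1.55240 >1
  x=-1.389: |R|=1.14843 >1
So |R|<1 on (-1.2549, 0).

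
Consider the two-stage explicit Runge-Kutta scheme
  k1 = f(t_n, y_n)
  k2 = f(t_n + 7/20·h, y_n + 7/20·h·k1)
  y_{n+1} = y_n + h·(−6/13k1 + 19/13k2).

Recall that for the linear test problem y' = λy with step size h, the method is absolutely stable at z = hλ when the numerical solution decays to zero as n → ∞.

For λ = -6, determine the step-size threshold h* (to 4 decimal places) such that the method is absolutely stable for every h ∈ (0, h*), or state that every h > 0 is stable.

With y'=λy (z=hλ):
  k1=λy_n ⇒ h·k1=z·y_n;  k2=λ(1+7/20z)y_n ⇒ h·k2=z(1+7/20z)y_n
  y_{n+1}/y_n = 1 − 6/13z + 19/13z(1+7/20z) = 1 + z + 133/260z²
  so R(z) = 1 + z + 133/260z².

Need |R(x)|<1, x<0.
x=-1.62: |R|=0.7225
R=1: x+133/260x²=0 ⇒ x=−260/133=-1.9549; min R=1−1/(4·133/260)=0.5113>−1
Confirm numerically:
  x=-1.787: |R|=0.84653 <1
  x=-1.230: |R|=0.54391 <1
  x=-1.163: |R|=0.52889 <1
  x=-1.098: |R|=0.51871 <1
  x=-2.469: |R|=1.64932 >1
  x=-2.292: |R|=1.39525 >1
  x=-2.139: |R|=1.20145 >1
Stable set (-1.9549, 0).

(-1.9549,0); λ=-6 ⇒ h* = (260/133)/6 = 0.3258.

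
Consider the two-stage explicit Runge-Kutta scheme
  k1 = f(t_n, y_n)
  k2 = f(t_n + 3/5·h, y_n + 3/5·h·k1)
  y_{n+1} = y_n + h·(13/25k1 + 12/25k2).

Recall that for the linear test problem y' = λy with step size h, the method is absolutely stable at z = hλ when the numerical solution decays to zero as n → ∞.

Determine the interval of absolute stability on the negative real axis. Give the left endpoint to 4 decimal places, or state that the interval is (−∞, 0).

On y'=λy, z=hλ:
  k1=λy_n ⇒ h·k1=z·y_n;  k2=λ(1+3/5z)y_n ⇒ h·k2=z(1+3/5z)y_n
  y_{n+1}/y_n = 1 + 13/25z + 12/25z(1+3/5z) = 1 + z + 36/125z²
  R(z) = 1 + z + 36/125z².

Need |R(x)|<1, x<0.
x=-1.18: |R|=0.2210
R=1: x+36/125x²=0 ⇒ x=−125/36=-3.4722; min R=1−1/(4·36/125)=0.1319>−1
Confirm numerically:
  x=-2.658: |R|=0.37671 <1
  x=-2.184: |R|=0.18972 <1
  x=-1.935: |R|=0.14334 <1
  x=-4.052: |R|=1.67659 >1
  x=-3.928: |R|=1.51560 >1
So |R|<1 on (-3.4722, 0).

(-3.4722, 0).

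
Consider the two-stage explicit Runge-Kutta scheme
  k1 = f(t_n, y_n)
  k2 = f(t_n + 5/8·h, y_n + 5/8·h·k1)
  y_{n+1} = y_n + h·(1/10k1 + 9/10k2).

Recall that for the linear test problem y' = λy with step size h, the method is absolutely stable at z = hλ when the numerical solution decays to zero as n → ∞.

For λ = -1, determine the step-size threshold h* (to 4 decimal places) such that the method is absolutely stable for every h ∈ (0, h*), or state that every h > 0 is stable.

(-1.7778,0); λ=-1 ⇒ h* = (16/9)/1 = 1.7778.

Test eqn y'=λy, z=hλ:
  k1=λy_n ⇒ h·k1=z·y_n;  k2=λ(1+5/8z)y_n ⇒ h·k2=z(1+5/8z)y_n
  y_{n+1}/y_n = 1 + 1/10z + 9/10z(1+5/8z) = 1 + z + 9/16z²
  ⇒ R(z) = 1 + z + 9/16z².

Find x<0 with |R(x)|<1.
x=-1.3: |R|=0.6506
R=1: x+9/16x²=0 ⇒ x=−16/9=-1.7778; min R=1−1/(4·9/16)=0.5556>−1
Confirm numerically:
  x=-1.272: |R|=0.63812 <1
  x=-1.265: |R|=0.63513 <1
  x=-1.089: |R|=0.57808 <1
  x=-2.339: |R|=1.73839 >1
  x=-2.221: |R|=1.55372 >1
So |R|<1 on (-1.7778, 0).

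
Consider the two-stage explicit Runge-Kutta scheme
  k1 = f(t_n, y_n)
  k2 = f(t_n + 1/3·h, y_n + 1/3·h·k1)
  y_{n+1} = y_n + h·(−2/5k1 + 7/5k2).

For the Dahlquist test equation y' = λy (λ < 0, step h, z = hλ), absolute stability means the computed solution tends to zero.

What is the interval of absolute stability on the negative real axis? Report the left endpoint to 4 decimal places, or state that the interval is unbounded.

(-2.1429, 0).

Test eqn y'=λy, z=hλ:
  k1=λy_n ⇒ h·k1=z·y_n;  k2=λ(1+1/3z)y_n ⇒ h·k2=z(1+1/3z)y_n
  y_{n+1}/y_n = 1 − 2/5z + 7/5z(1+1/3z) = 1 + z + 7/15z²
  ⇒ R(z) = 1 + z + 7/15z².

Need |R(x)|<1, x<0.
x=-1.22: |R|=0.4746
R=1: x+7/15x²=0 ⇒ x=−15/7=-2.1429; min R=1−1/(4·7/15)=0.4643>−1
Confirm numerically:
  x=-2.054: |R|=0.91483 <1
  x=-1.555: |R|=0.57341 <1
  x=-0.881: |R|=0.48121 <1
  x=-2.717: |R|=1.72797 >1
  x=-2.216: |R|=1.07564 >1
Interval (-2.1429, 0).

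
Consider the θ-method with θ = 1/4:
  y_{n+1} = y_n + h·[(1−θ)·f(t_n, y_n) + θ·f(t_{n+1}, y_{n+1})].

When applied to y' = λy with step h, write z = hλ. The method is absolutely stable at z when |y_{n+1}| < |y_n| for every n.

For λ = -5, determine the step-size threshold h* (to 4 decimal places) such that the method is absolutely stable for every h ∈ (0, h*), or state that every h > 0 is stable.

Test eqn y'=λy, z=hλ:
  y_{n+1} = y_n + z·[3/4·y_n + 1/4·y_{n+1}] ⇒ (1 − 1/4z)y_{n+1} = (1 + 3/4z)y_n
  ⇒ R(z) = (1 + 3/4z)/(1 − 1/4z).

Need |R(x)|<1, x<0.
x=-1.72: |R|=0.2028
R=−1: 1+3/4x = −1+1/4x ⇒ -1/2x=2 ⇒ x=2/(-1/2)=-4.0000
Confirm numerically:
  x=-3.334: |R|=0.81838 <1
  x=-2.639: |R|=0.59000 <1
  x=-2.403: |R|=0.50117 <1
  x=-4.415: |R|=1.09863 >1
  x=-4.047: |R|=1.01168 >1
Interval (-4.0000, 0).

(-4.0000,0); λ=-5 ⇒ h* = (4)/5 = 0.8000.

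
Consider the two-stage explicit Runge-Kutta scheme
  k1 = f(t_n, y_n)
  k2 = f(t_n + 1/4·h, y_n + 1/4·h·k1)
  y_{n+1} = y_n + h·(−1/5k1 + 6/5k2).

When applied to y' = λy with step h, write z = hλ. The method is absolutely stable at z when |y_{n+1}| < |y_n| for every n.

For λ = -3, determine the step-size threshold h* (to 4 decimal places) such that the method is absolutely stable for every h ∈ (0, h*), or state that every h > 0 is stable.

(-3.3333,0); λ=-3 ⇒ h* = (10/3)/3 = 1.1111.

With y'=λy (z=hλ):
  k1=λy_n ⇒ h·k1=z·y_n;  k2=λ(1+1/4z)y_n ⇒ h·k2=z(1+1/4z)y_n
  y_{n+1}/y_n = 1 − 1/5z + 6/5z(1+1/4z) = 1 + z + 3/10z²
  ⇒ R(z) = 1 + z + 3/10z².

Find x<0 with |R(x)|<1.
x=-1.01: |R|=0.2960
R=1: x+3/10x²=0 ⇒ x=−10/3=-3.3333; min R=1−1/(4·3/10)=0.1667>−1
Confirm numerically:
  x=-2.786: |R|=0.54254 <1
  x=-2.667: |R|=0.46687 <1
  x=-2.277: |R|=0.27842 <1
  x=-3.561: |R|=1.24322 >1
  x=-3.455: |R|=1.12611 >1
Interval (-3.3333, 0).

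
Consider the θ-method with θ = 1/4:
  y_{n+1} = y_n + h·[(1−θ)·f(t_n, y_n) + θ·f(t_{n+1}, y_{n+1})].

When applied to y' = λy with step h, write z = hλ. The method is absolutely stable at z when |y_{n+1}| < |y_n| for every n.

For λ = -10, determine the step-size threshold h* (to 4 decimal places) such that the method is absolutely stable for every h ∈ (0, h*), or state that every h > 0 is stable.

Test eqn y'=λy, z=hλ:
  y_{n+1} = y_n + z·[3/4·y_n + 1/4·y_{n+1}] ⇒ (1 − 1/4z)y_{n+1} = (1 + 3/4z)y_n
  R(z) = (1 + 3/4z)/(1 − 1/4z).

Need |R(x)|<1, x<0.
x=-0.44: |R|=0.6036
R=−1: 1+3/4x = −1+1/4x ⇒ -1/2x=2 ⇒ x=2/(-1/2)=-4.0000
Confirm numerically:
  x=-3.762: |R|=0.93868 <1
  x=-3.397: |R|=0.83696 <1
  x=-2.812: |R|=0.65120 <1
  x=-4.592: |R|=1.13780 >1
  x=-4.292: |R|=1.07043 >1
  x=-4.258: |R|=1.06248 >1
So |R|<1 on (-4.0000, 0).

(-4.0000,0); λ=-10 ⇒ h* = (4)/10 = 0.4000.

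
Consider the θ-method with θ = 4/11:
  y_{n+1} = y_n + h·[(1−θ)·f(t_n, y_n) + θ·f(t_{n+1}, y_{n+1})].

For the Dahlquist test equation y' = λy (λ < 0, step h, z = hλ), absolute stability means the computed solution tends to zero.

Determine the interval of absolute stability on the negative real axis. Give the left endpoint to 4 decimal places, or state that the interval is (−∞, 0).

(-7.3333, 0).

Set f=λy, z=hλ:
  y_{n+1} = y_n + z·[7/11·y_n + 4/11·y_{n+1}] ⇒ (1 − 4/11z)y_{n+1} = (1 + 7/11z)y_n
  Hence R(z) = (1 + 7/11z)/(1 − 4/11z).

Solve |R(x)|<1 on ℝ⁻.
x=-1.16: |R|=0.1841
R=−1: 1+7/11x = −1+4/11x ⇒ -3/11x=2 ⇒ x=2/(-3/11)=-7.3333
Confirm numerically:
  x=-6.327: |R|=0.91685 <1
  x=-4.900: |R|=0.76144 <1
  x=-3.790: |R|=0.59365 <1
  x=-3.300: |R|=0.50000 <1
  x=-7.496: |R|=1.01191 >1
  x=-7.492: |R|=1.01162 >1
Stable set (-7.3333, 0).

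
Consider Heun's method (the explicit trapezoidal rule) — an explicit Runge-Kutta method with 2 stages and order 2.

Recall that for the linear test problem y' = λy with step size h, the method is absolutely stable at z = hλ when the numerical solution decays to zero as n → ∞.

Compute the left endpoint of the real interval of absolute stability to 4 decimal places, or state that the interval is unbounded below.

Set f=λy, z=hλ:
  order 2, 2-stage ⇒ R(z)=1+z+z^2/2
  (e.g. R(-1.21)=0.52205, |R|=0.52205)

Solve |R(x)|<1 on ℝ⁻.
x=-1.21: |R|=0.5221
|R(-2.03)|=1.0304 |R(-1.55)|=0.6513 |R(-0.66)|=0.5578
Bisect:
  x_lo=-2.3382 |R|=1.3954  x_hi=-0.3643 |R|=0.7021
  mid=-1.35124 |R|=0.56169 →hi
  mid=-1.84473 |R|=0.85679 →hi
  mid=-2.09148 |R|=1.09566 →lo
  mid=-1.96811 |R|=0.96861 →hi
  mid=-2.02979 |R|=1.03024 →lo
  mid=-1.99895 |R|=0.99895 →hi
  mid=-2.01437 |R|=1.01447 →lo
  mid=-2.00666 |R|=1.00668 →lo
  ...
  [-2.00003,-1.99991] ⇒ x*=-2.0000
Interval (-2.0000, 0).

z* = -2.0000.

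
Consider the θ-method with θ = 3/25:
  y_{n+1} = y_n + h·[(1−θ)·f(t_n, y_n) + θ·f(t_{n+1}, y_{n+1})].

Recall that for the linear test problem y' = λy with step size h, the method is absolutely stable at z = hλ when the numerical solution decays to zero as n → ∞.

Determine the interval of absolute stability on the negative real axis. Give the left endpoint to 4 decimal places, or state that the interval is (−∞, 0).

z∈(-2.6316,0).

With y'=λy (z=hλ):
  y_{n+1} = y_n + z·[22/25·y_n + 3/25·y_{n+1}] ⇒ (1 − 3/25z)y_{n+1} = (1 + 22/25z)y_n
  ⇒ R(z) = (1 + 22/25z)/(1 − 3/25z).

Find x<0 with |R(x)|<1.
x=-0.96: |R|=0.1392
R=−1: 1+22/25x = −1+3/25x ⇒ -19/25x=2 ⇒ x=2/(-19/25)=-2.6316
Confirm numerically:
  x=-1.449: |R|=0.23437 <1
  x=-1.343: |R|=0.15660 <1
  x=-1.191: |R|=0.04207 <1
  x=-2.939: |R|=1.17272 >1
  x=-2.938: |R|=1.17218 >1
Interval (-2.6316, 0).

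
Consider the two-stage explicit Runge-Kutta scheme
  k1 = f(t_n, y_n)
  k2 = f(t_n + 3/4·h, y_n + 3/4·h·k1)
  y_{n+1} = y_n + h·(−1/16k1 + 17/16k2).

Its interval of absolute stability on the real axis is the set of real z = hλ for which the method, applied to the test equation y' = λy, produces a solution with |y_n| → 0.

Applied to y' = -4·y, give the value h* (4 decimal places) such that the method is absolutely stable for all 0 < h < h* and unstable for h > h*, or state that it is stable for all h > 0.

On y'=λy, z=hλ:
  k1=λy_n ⇒ h·k1=z·y_n;  k2=λ(1+3/4z)y_n ⇒ h·k2=z(1+3/4z)y_n
  y_{n+1}/y_n = 1 − 1/16z + 17/16z(1+3/4z) = 1 + z + 51/64z²
  so R(z) = 1 + z + 51/64z².

Solve |R(x)|<1 on ℝ⁻.
x=-1.28: |R|=1.0256
R=1: x+51/64x²=0 ⇒ x=−64/51=-1.2549; min R=1−1/(4·51/64)=0.6863>−1
Confirm numerically:
  x=-1.060: |R|=0.83537 <1
  x=-1.045: |R|=0.82521 <1
  x=-1.015: |R|=0.80596 <1
  x=-0.908: |R|=0.74899 <1
  x=-1.701: |R|=1.60468 >1
  x=-1.292: |R|=1.03819 >1
Stable set (-1.2549, 0).

(-1.2549,0); λ=-4 ⇒ h* = (64/51)/4 = 0.3137.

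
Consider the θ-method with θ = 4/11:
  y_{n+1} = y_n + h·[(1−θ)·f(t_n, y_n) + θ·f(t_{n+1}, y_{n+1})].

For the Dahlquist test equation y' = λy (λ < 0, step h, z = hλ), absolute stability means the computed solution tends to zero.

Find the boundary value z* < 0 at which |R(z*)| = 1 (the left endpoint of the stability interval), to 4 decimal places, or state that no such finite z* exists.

z* = -7.3333.

Test eqn y'=λy, z=hλ:
  y_{n+1} = y_n + z·[7/11·y_n + 4/11·y_{n+1}] ⇒ (1 − 4/11z)y_{n+1} = (1 + 7/11z)y_n
  R(z) = (1 + 7/11z)/(1 − 4/11z).

Find x<0 with |R(x)|<1.
x=-1.76: |R|=0.0732
R=−1: 1+7/11x = −1+4/11x ⇒ -3/11x=2 ⇒ x=2/(-3/11)=-7.3333
Confirm numerically:
  x=-7.161: |R|=0.98696 <1
  x=-5.895: |R|=0.87522 <1
  x=-4.179: |R|=0.65857 <1
  x=-7.889: |R|=1.03917 >1
  x=-7.463: |R|=1.00952 >1
Stable set (-7.3333, 0).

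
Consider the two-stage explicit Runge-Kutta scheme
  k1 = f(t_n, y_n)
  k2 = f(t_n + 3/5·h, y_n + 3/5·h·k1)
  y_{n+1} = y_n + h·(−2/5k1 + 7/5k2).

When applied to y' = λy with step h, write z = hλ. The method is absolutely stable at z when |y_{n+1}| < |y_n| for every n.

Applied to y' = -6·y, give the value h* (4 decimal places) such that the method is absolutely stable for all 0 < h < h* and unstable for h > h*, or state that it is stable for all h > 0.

On y'=λy, z=hλ:
  k1=λy_n ⇒ h·k1=z·y_n;  k2=λ(1+3/5z)y_n ⇒ h·k2=z(1+3/5z)y_n
  y_{n+1}/y_n = 1 − 2/5z + 7/5z(1+3/5z) = 1 + z + 21/25z²
  ⇒ R(z) = 1 + z + 21/25z².

Boundary: |R(x)|=1, x<0.
x=-0.45: |R|=0.7201
R=1: x+21/25x²=0 ⇒ x=−25/21=-1.1905; min R=1−1/(4·21/25)=0.7024>−1
Confirm numerically:
  x=-0.933: |R|=0.79821 <1
  x=-0.723: |R|=0.71609 <1
  x=-0.719: |R|=0.71525 <1
  x=-0.577: |R|=0.70266 <1
  x=-1.472: |R|=1.34810 >1
  x=-1.271: |R|=1.08597 >1
  x=-1.238: |R|=1.04942 >1
So |R|<1 on (-1.1905, 0).

(-1.1905,0); λ=-6 ⇒ h* = (25/21)/6 = 0.1984.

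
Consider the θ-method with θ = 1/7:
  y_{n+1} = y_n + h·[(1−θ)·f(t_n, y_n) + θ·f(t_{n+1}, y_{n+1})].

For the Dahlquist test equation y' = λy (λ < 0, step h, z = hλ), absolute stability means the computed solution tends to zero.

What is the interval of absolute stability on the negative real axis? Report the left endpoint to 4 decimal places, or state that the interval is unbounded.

With y'=λy (z=hλ):
  y_{n+1} = y_n + z·[6/7·y_n + 1/7·y_{n+1}] ⇒ (1 − 1/7z)y_{n+1} = (1 + 6/7z)y_n
  ⇒ R(z) = (1 + 6/7z)/(1 − 1/7z).

Boundary: |R(x)|=1, x<0.
x=-0.79: |R|=0.2901
R=−1: 1+6/7x = −1+1/7x ⇒ -5/7x=2 ⇒ x=2/(-5/7)=-2.8000
Confirm numerically:
  x=-2.608: |R|=0.90008 <1
  x=-2.181: |R|=0.66289 <1
  x=-1.236: |R|=0.05051 <1
  x=-3.269: |R|=1.22836 >1
  x=-3.158: |R|=1.17622 >1
  x=-2.854: |R|=1.02740 >1
Interval (-2.8000, 0).

z∈(-2.8000,0).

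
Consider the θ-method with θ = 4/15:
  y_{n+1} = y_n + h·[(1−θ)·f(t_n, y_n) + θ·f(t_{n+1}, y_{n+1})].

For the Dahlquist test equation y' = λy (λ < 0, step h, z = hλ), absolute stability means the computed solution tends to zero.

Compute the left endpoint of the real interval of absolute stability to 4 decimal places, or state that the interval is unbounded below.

left endpoint -4.2857.

On y'=λy, z=hλ:
  y_{n+1} = y_n + z·[11/15·y_n + 4/15·y_{n+1}] ⇒ (1 − 4/15z)y_{n+1} = (1 + 11/15z)y_n
  ⇒ R(z) = (1 + 11/15z)/(1 − 4/15z).

Need |R(x)|<1, x<0.
x=-0.75: |R|=0.3750
R=−1: 1+11/15x = −1+4/15x ⇒ -7/15x=2 ⇒ x=2/(-7/15)=-4.2857
Confirm numerically:
  x=-3.528: |R|=0.81781 <1
  x=-3.503: |R|=0.81115 <1
  x=-3.429: |R|=0.79116 <1
  x=-1.787: |R|=0.21027 <1
  x=-4.791: |R|=1.10353 >1
  x=-4.778: |R|=1.10102 >1
  x=-4.466: |R|=1.03840 >1
Interval (-4.2857, 0).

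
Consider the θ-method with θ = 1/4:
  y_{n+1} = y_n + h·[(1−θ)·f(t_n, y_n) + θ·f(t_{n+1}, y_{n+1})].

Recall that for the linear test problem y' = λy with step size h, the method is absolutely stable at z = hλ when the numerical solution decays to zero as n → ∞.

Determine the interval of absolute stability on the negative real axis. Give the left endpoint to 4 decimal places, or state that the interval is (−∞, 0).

z∈(-4.0000,0).

On y'=λy, z=hλ:
  y_{n+1} = y_n + z·[3/4·y_n + 1/4·y_{n+1}] ⇒ (1 − 1/4z)y_{n+1} = (1 + 3/4z)y_n
  so R(z) = (1 + 3/4z)/(1 − 1/4z).

Solve |R(x)|<1 on ℝ⁻.
x=-1.06: |R|=0.1621
R=−1: 1+3/4x = −1+1/4x ⇒ -1/2x=2 ⇒ x=2/(-1/2)=-4.0000
Confirm numerically:
  x=-3.681: |R|=0.91694 <1
  x=-3.611: |R|=0.89778 <1
  x=-2.796: |R|=0.64567 <1
  x=-4.364: |R|=1.08704 >1
  x=-4.347: |R|=1.08314 >1
So |R|<1 on (-4.0000, 0).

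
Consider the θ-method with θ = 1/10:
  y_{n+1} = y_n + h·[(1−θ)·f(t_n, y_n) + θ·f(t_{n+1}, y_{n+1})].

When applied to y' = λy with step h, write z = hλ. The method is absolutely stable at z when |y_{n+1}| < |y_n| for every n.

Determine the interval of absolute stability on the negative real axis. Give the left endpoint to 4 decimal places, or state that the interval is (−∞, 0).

With y'=λy (z=hλ):
  y_{n+1} = y_n + z·[9/10·y_n + 1/10·y_{n+1}] ⇒ (1 − 1/10z)y_{n+1} = (1 + 9/10z)y_n
  ⇒ R(z) = (1 + 9/10z)/(1 − 1/10z).

Need |R(x)|<1, x<0.
x=-0.77: |R|=0.2851
R=−1: 1+9/10x = −1+1/10x ⇒ -4/5x=2 ⇒ x=2/(-4/5)=-2.5000
Confirm numerically:
  x=-2.453: |R|=0.96981 <1
  x=-1.773: |R|=0.50599 <1
  x=-1.551: |R|=0.34274 <1
  x=-1.083: |R|=0.02283 <1
  x=-2.917: |R|=1.25826 >1
  x=-2.554: |R|=1.03441 >1
Stable set (-2.5000, 0).

(-2.5000, 0).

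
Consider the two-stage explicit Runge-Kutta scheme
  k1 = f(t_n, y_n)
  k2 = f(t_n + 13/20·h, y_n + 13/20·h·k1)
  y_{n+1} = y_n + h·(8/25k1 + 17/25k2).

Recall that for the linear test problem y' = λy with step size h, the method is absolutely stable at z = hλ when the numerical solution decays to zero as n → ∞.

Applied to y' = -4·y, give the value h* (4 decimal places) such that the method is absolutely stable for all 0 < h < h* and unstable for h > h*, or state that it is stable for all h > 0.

(-2.2624,0); λ=-4 ⇒ h* = (500/221)/4 = 0.5656.

With y'=λy (z=hλ):
  k1=λy_n ⇒ h·k1=z·y_n;  k2=λ(1+13/20z)y_n ⇒ h·k2=z(1+13/20z)y_n
  y_{n+1}/y_n = 1 + 8/25z + 17/25z(1+13/20z) = 1 + z + 221/500z²
  ⇒ R(z) = 1 + z + 221/500z².

Boundary: |R(x)|=1, x<0.
x=-0.38: |R|=0.6838
R=1: x+221/500x²=0 ⇒ x=−500/221=-2.2624; min R=1−1/(4·221/500)=0.4344>−1
Confirm numerically:
  x=-2.133: |R|=0.87796 <1
  x=-2.100: |R|=0.84922 <1
  x=-0.968: |R|=0.44616 <1
  x=-2.756: |R|=1.60123 >1
  x=-2.475: |R|=1.23253 >1
  x=-2.334: |R|=1.07382 >1
Interval (-2.2624, 0).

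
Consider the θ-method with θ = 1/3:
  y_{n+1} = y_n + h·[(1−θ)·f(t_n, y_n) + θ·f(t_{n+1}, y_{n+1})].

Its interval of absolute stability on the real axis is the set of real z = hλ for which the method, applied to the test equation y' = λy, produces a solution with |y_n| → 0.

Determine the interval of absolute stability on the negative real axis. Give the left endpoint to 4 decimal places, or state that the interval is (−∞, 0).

Set f=λy, z=hλ:
  y_{n+1} = y_n + z·[2/3·y_n + 1/3·y_{n+1}] ⇒ (1 − 1/3z)y_{n+1} = (1 + 2/3z)y_n
  R(z) = (1 + 2/3z)/(1 − 1/3z).

Find x<0 with |R(x)|<1.
x=-1.03: |R|=0.2333
R=−1: 1+2/3x = −1+1/3x ⇒ -1/3x=2 ⇒ x=2/(-1/3)=-6.0000
Confirm numerically:
  x=-5.660: |R|=0.96074 <1
  x=-5.382: |R|=0.92627 <1
  x=-5.109: |R|=0.89012 <1
  x=-3.213: |R|=0.55142 <1
  x=-6.186: |R|=1.02025 >1
  x=-6.036: |R|=1.00398 >1
So |R|<1 on (-6.0000, 0).

(-6.0000, 0).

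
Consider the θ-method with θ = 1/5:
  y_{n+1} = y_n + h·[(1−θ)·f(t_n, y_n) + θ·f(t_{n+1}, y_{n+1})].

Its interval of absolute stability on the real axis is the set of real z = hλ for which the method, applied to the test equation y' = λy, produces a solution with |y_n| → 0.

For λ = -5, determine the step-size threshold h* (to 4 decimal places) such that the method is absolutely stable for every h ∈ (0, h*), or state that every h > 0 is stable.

On y'=λy, z=hλ:
  y_{n+1} = y_n + z·[4/5·y_n + 1/5·y_{n+1}] ⇒ (1 − 1/5z)y_{n+1} = (1 + 4/5z)y_n
  ⇒ R(z) = (1 + 4/5z)/(1 − 1/5z).

Need |R(x)|<1, x<0.
x=-0.91: |R|=0.2301
R=−1: 1+4/5x = −1+1/5x ⇒ -3/5x=2 ⇒ x=2/(-3/5)=-3.3333
Confirm numerically:
  x=-3.184: |R|=0.94526 <1
  x=-3.108: |R|=0.91663 <1
  x=-2.068: |R|=0.46293 <1
  x=-3.923: |R|=1.19825 >1
  x=-3.393: |R|=1.02133 >1
Stable set (-3.3333, 0).

(-3.3333,0); λ=-5 ⇒ h* = (10/3)/5 = 0.6667.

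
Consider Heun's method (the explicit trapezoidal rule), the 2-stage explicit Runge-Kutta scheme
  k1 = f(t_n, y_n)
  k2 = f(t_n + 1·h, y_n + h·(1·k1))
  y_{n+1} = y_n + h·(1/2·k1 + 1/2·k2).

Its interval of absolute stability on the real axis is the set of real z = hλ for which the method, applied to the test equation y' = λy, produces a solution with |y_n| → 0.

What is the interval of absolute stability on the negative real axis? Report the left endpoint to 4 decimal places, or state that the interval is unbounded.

(-2.0000, 0).

Test eqn y'=λy, z=hλ:
  order 2, 2-stage ⇒ R(z)=1+z+z^2/2
  (e.g. R(-1.33)=0.55445, |R|=0.55445)

Solve |R(x)|<1 on ℝ⁻.
x=-1.33: |R|=0.5544
|R(-2.26)|=1.2938 |R(-2)|=1.0000 |R(-1.36)|=0.5648
Bisect:
  x_lo=-2.3193 |R|=1.3702  x_hi=-0.2287 |R|=0.7974
  mid=-1.27400 |R|=0.53754 →hi
  mid=-1.79664 |R|=0.81731 →hi
  mid=-2.05795 |R|=1.05963 →lo
  mid=-1.92730 |R|=0.92994 →hi
  mid=-1.99262 |R|=0.99265 →hi
  mid=-2.02529 |R|=1.02561 →lo
  mid=-2.00896 |R|=1.00900 →lo
  mid=-2.00079 |R|=1.00079 →lo
  mid=-1.99671 |R|=0.99671 →hi
  ...
  [-2.00003,-1.99990] ⇒ x*=-2.0000
Interval (-2.0000, 0).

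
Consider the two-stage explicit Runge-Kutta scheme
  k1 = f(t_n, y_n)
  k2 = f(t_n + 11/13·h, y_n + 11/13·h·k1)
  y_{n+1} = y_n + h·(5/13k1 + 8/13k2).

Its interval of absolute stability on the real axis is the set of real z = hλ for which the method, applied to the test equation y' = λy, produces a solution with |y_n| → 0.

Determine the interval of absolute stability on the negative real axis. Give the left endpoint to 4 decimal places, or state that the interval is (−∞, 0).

(-1.9205, 0).

On y'=λy, z=hλ:
  k1=λy_n ⇒ h·k1=z·y_n;  k2=λ(1+11/13z)y_n ⇒ h·k2=z(1+11/13z)y_n
  y_{n+1}/y_n = 1 + 5/13z + 8/13z(1+11/13z) = 1 + z + 88/169z²
  so R(z) = 1 + z + 88/169z².

Need |R(x)|<1, x<0.
x=-0.75: |R|=0.5429
R=1: x+88/169x²=0 ⇒ x=−169/88=-1.9205; min R=1−1/(4·88/169)=0.5199>−1
Confirm numerically:
  x=-1.502: |R|=0.67272 <1
  x=-1.301: |R|=0.58035 <1
  x=-0.951: |R|=0.51993 <1
  x=-2.492: |R|=1.74164 >1
  x=-2.401: |R|=1.60079 >1
  x=-2.155: |R|=1.26319 >1
So |R|<1 on (-1.9205, 0).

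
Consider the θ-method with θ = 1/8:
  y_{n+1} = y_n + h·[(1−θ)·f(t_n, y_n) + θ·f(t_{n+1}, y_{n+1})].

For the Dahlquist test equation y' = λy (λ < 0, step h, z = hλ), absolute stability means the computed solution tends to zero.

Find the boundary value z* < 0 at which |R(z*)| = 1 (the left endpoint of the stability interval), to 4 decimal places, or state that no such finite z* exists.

Test eqn y'=λy, z=hλ:
  y_{n+1} = y_n + z·[7/8·y_n + 1/8·y_{n+1}] ⇒ (1 − 1/8z)y_{n+1} = (1 + 7/8z)y_n
  so R(z) = (1 + 7/8z)/(1 − 1/8z).

Boundary: |R(x)|=1, x<0.
x=-1.14: |R|=0.0022
R=−1: 1+7/8x = −1+1/8x ⇒ -3/4x=2 ⇒ x=2/(-3/4)=-2.6667
Confirm numerically:
  x=-2.586: |R|=0.95428 <1
  x=-2.168: |R|=0.70574 <1
  x=-1.360: |R|=0.16239 <1
  x=-3.152: |R|=1.26112 >1
  x=-3.025: |R|=1.19501 >1
  x=-2.705: |R|=1.02149 >1
Stable set (-2.6667, 0).

left endpoint -2.6667.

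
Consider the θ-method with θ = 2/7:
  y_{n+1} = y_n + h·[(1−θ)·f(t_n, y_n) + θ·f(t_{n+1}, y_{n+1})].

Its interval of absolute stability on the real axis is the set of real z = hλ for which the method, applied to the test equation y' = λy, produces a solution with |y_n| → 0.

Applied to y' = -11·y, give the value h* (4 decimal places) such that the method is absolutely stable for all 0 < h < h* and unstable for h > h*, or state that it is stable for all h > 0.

On y'=λy, z=hλ:
  y_{n+1} = y_n + z·[5/7·y_n + 2/7·y_{n+1}] ⇒ (1 − 2/7z)y_{n+1} = (1 + 5/7z)y_n
  ⇒ R(z) = (1 + 5/7z)/(1 − 2/7z).

Solve |R(x)|<1 on ℝ⁻.
x=-0.53: |R|=0.5397
R=−1: 1+5/7x = −1+2/7x ⇒ -3/7x=2 ⇒ x=2/(-3/7)=-4.6667
Confirm numerically:
  x=-4.058: |R|=0.87920 <1
  x=-3.169: |R|=0.66314 <1
  x=-3.093: |R|=0.64197 <1
  x=-2.682: |R|=0.51844 <1
  x=-5.247: |R|=1.09952 >1
  x=-5.151: |R|=1.08398 >1
Interval (-4.6667, 0).

(-4.6667,0); λ=-11 ⇒ h* = (14/3)/11 = 0.4242.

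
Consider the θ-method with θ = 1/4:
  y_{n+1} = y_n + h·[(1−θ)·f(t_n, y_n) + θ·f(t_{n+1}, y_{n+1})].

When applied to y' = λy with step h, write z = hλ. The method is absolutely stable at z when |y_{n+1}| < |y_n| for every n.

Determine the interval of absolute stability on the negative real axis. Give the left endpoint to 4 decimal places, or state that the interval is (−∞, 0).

z∈(-4.0000,0).

On y'=λy, z=hλ:
  y_{n+1} = y_n + z·[3/4·y_n + 1/4·y_{n+1}] ⇒ (1 − 1/4z)y_{n+1} = (1 + 3/4z)y_n
  R(z) = (1 + 3/4z)/(1 − 1/4z).

Solve |R(x)|<1 on ℝ⁻.
x=-1.02: |R|=0.1873
R=−1: 1+3/4x = −1+1/4x ⇒ -1/2x=2 ⇒ x=2/(-1/2)=-4.0000
Confirm numerically:
  x=-3.978: |R|=0.99448 <1
  x=-3.575: |R|=0.88779 <1
  x=-2.723: |R|=0.62011 <1
  x=-2.593: |R|=0.57318 <1
  x=-4.581: |R|=1.13542 >1
  x=-4.081: |R|=1.02005 >1
Interval (-4.0000, 0).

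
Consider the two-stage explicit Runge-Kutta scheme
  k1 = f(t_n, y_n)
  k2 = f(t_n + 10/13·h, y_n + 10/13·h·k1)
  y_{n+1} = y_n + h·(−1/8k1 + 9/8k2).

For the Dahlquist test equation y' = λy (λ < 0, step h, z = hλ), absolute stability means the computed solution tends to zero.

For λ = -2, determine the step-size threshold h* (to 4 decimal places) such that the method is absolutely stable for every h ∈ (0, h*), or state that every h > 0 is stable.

(-1.1556,0); λ=-2 ⇒ h* = (52/45)/2 = 0.5778.

Test eqn y'=λy, z=hλ:
  k1=λy_n ⇒ h·k1=z·y_n;  k2=λ(1+10/13z)y_n ⇒ h·k2=z(1+10/13z)y_n
  y_{n+1}/y_n = 1 − 1/8z + 9/8z(1+10/13z) = 1 + z + 45/52z²
  ⇒ R(z) = 1 + z + 45/52z².

Solve |R(x)|<1 on ℝ⁻.
x=-0.59: |R|=0.7112
R=1: x+45/52x²=0 ⇒ x=−52/45=-1.1556; min R=1−1/(4·45/52)=0.7111>−1
Confirm numerically:
  x=-1.086: |R|=0.93463 <1
  x=-0.882: |R|=0.79120 <1
  x=-0.702: |R|=0.72447 <1
  x=-1.441: |R|=1.35595 >1
  x=-1.386: |R|=1.27640 >1
  x=-1.380: |R|=1.26804 >1
So |R|<1 on (-1.1556, 0).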